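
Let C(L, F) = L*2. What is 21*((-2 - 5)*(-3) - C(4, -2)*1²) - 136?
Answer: 137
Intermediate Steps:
C(L, F) = 2*L
21*((-2 - 5)*(-3) - C(4, -2)*1²) - 136 = 21*((-2 - 5)*(-3) - 2*4*1²) - 136 = 21*(-7*(-3) - 1*8*1) - 136 = 21*(21 - 8*1) - 136 = 21*(21 - 8) - 136 = 21*13 - 136 = 273 - 136 = 137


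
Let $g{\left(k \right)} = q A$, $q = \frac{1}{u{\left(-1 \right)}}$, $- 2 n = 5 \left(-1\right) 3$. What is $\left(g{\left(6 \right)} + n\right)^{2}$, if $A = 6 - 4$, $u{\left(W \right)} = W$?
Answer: $\frac{121}{4} \approx 30.25$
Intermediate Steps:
$n = \frac{15}{2}$ ($n = - \frac{5 \left(-1\right) 3}{2} = - \frac{\left(-5\right) 3}{2} = \left(- \frac{1}{2}\right) \left(-15\right) = \frac{15}{2} \approx 7.5$)
$A = 2$ ($A = 6 - 4 = 2$)
$q = -1$ ($q = \frac{1}{-1} = -1$)
$g{\left(k \right)} = -2$ ($g{\left(k \right)} = \left(-1\right) 2 = -2$)
$\left(g{\left(6 \right)} + n\right)^{2} = \left(-2 + \frac{15}{2}\right)^{2} = \left(\frac{11}{2}\right)^{2} = \frac{121}{4}$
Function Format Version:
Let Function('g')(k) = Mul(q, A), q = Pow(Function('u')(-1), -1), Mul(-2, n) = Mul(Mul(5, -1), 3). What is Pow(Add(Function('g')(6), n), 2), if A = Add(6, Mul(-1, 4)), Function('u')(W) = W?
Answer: Rational(121, 4) ≈ 30.250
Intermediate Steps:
n = Rational(15, 2) (n = Mul(Rational(-1, 2), Mul(Mul(5, -1), 3)) = Mul(Rational(-1, 2), Mul(-5, 3)) = Mul(Rational(-1, 2), -15) = Rational(15, 2) ≈ 7.5000)
A = 2 (A = Add(6, -4) = 2)
q = -1 (q = Pow(-1, -1) = -1)
Function('g')(k) = -2 (Function('g')(k) = Mul(-1, 2) = -2)
Pow(Add(Function('g')(6), n), 2) = Pow(Add(-2, Rational(15, 2)), 2) = Pow(Rational(11, 2), 2) = Rational(121, 4)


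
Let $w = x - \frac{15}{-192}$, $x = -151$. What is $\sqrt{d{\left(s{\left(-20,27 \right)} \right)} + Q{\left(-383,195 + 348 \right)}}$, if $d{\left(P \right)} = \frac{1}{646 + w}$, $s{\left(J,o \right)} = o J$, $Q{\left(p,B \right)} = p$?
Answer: $\frac{7 i \sqrt{7847075415}}{31685} \approx 19.57 i$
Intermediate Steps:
$s{\left(J,o \right)} = J o$
$w = - \frac{9659}{64}$ ($w = -151 - \frac{15}{-192} = -151 - 15 \left(- \frac{1}{192}\right) = -151 - - \frac{5}{64} = -151 + \frac{5}{64} = - \frac{9659}{64} \approx -150.92$)
$d{\left(P \right)} = \frac{64}{31685}$ ($d{\left(P \right)} = \frac{1}{646 - \frac{9659}{64}} = \frac{1}{\frac{31685}{64}} = \frac{64}{31685}$)
$\sqrt{d{\left(s{\left(-20,27 \right)} \right)} + Q{\left(-383,195 + 348 \right)}} = \sqrt{\frac{64}{31685} - 383} = \sqrt{- \frac{12135291}{31685}} = \frac{7 i \sqrt{7847075415}}{31685}$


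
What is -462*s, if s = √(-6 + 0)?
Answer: -462*I*√6 ≈ -1131.7*I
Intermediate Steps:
s = I*√6 (s = √(-6) = I*√6 ≈ 2.4495*I)
-462*s = -462*I*√6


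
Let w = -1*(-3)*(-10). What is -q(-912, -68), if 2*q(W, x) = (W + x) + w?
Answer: 505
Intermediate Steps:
w = -30 (w = 3*(-10) = -30)
q(W, x) = -15 + W/2 + x/2 (q(W, x) = ((W + x) - 30)/2 = (-30 + W + x)/2 = -15 + W/2 + x/2)
-q(-912, -68) = -(-15 + (1/2)*(-912) + (1/2)*(-68)) = -(-15 - 456 - 34) = -1*(-505) = 505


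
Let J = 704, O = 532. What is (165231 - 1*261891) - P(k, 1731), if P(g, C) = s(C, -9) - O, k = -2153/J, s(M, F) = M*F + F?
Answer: -80540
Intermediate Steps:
s(M, F) = F + F*M (s(M, F) = F*M + F = F + F*M)
k = -2153/704 ≈ -3.0582
P(g, C) = -541 - 9*C (P(g, C) = -9*(1 + C) - 1*532 = (-9 - 9*C) - 532 = -541 - 9*C)
(165231 - 1*261891) - P(k, 1731) = (165231 - 1*261891) - (-541 - 9*1731) = (165231 - 261891) - (-541 - 15579) = -96660 - 1*(-16120) = -96660 + 16120 = -80540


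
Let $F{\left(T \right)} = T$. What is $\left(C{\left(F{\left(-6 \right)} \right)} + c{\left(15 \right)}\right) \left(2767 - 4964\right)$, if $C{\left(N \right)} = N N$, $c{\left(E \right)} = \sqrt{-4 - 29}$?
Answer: $-79092 - 2197 i \sqrt{33} \approx -79092.0 - 12621.0 i$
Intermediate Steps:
$c{\left(E \right)} = i \sqrt{33}$ ($c{\left(E \right)} = \sqrt{-33} = i \sqrt{33}$)
$C{\left(N \right)} = N^{2}$
$\left(C{\left(F{\left(-6 \right)} \right)} + c{\left(15 \right)}\right) \left(2767 - 4964\right) = \left(\left(-6\right)^{2} + i \sqrt{33}\right) \left(2767 - 4964\right) = \left(36 + i \sqrt{33}\right) \left(-2197\right) = -79092 - 2197 i \sqrt{33}$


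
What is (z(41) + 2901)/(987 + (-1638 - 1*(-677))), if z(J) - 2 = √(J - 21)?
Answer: 2903/26 + √5/13 ≈ 111.83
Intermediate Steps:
z(J) = 2 + √(-21 + J) (z(J) = 2 + √(J - 21) = 2 + √(-21 + J))
(z(41) + 2901)/(987 + (-1638 - 1*(-677))) = ((2 + √(-21 + 41)) + 2901)/(987 + (-1638 - 1*(-677))) = ((2 + √20) + 2901)/(987 + (-1638 + 677)) = ((2 + 2*√5) + 2901)/(987 - 961) = (2903 + 2*√5)/26 = (2903 + 2*√5)*(1/26) = 2903/26 + √5/13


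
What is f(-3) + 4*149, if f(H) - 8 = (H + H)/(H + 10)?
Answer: 4222/7 ≈ 603.14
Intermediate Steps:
f(H) = 8 + 2*H/(10 + H) (f(H) = 8 + (H + H)/(H + 10) = 8 + (2*H)/(10 + H) = 8 + 2*H/(10 + H))
f(-3) + 4*149 = 10*(8 - 3)/(10 - 3) + 4*149 = 10*5/7 + 596 = 10*(⅐)*5 + 596 = 50/7 + 596 = 4222/7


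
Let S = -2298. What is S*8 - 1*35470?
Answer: -53854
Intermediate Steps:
S*8 - 1*35470 = -2298*8 - 1*35470 = -18384 - 35470 = -53854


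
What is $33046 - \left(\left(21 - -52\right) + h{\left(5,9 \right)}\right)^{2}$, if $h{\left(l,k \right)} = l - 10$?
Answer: $28422$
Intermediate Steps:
$h{\left(l,k \right)} = -10 + l$
$33046 - \left(\left(21 - -52\right) + h{\left(5,9 \right)}\right)^{2} = 33046 - \left(\left(21 - -52\right) + \left(-10 + 5\right)\right)^{2} = 33046 - \left(\left(21 + 52\right) - 5\right)^{2} = 33046 - \left(73 - 5\right)^{2} = 33046 - 68^{2} = 33046 - 4624 = 28422$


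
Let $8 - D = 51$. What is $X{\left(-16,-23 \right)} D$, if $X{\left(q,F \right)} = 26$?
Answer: $-1118$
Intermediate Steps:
$D = -43$ ($D = 8 - 51 = -43$)
$X{\left(-16,-23 \right)} D = 26 \left(-43\right) = -1118$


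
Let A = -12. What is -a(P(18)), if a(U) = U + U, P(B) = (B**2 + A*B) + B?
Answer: -252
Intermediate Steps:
P(B) = B**2 - 11*B (P(B) = (B**2 - 12*B) + B = B**2 - 11*B)
a(U) = 2*U
-a(P(18)) = -2*18*(-11 + 18) = -2*18*7 = -2*126 = -1*252 = -252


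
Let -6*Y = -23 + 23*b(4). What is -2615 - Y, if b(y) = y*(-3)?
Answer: -15989/6 ≈ -2664.8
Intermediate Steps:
b(y) = -3*y
Y = 299/6 (Y = -(-23 + 23*(-3*4))/6 = -(-23 + 23*(-12))/6 = -(-23 - 276)/6 = -⅙*(-299) = 299/6 ≈ 49.833)
-2615 - Y = -2615 - 1*299/6 = -2615 - 299/6 = -15989/6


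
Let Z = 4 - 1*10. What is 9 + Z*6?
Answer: -27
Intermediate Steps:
Z = -6 (Z = 4 - 10 = -6)
9 + Z*6 = 9 - 6*6 = 9 - 36 = -27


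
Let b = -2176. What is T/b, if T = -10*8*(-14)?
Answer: -35/68 ≈ -0.51471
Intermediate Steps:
T = 1120 (T = -80*(-14) = 1120)
T/b = 1120/(-2176) = 1120*(-1/2176) = -35/68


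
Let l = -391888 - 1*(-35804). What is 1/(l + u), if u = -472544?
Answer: -1/828628 ≈ -1.2068e-6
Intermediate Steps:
l = -356084 (l = -391888 + 35804 = -356084)
1/(l + u) = 1/(-356084 - 472544) = 1/(-828628) = -1/828628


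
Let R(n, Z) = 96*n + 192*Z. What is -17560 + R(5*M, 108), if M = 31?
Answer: 18056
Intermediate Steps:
-17560 + R(5*M, 108) = -17560 + (96*(5*31) + 192*108) = -17560 + (96*155 + 20736) = -17560 + (14880 + 20736) = -17560 + 35616 = 18056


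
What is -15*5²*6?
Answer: -2250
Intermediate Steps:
-15*5²*6 = -15*25*6 = -375*6 = -2250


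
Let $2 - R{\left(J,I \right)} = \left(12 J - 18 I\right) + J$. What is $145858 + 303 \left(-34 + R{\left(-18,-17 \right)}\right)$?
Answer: $114346$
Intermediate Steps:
$R{\left(J,I \right)} = 2 - 13 J + 18 I$ ($R{\left(J,I \right)} = 2 - \left(\left(12 J - 18 I\right) + J\right) = 2 - \left(\left(- 18 I + 12 J\right) + J\right) = 2 - \left(- 18 I + 13 J\right) = 2 + \left(- 13 J + 18 I\right) = 2 - 13 J + 18 I$)
$145858 + 303 \left(-34 + R{\left(-18,-17 \right)}\right) = 145858 + 303 \left(-34 + \left(2 - -234 + 18 \left(-17\right)\right)\right) = 145858 + 303 \left(-34 + \left(2 + 234 - 306\right)\right) = 145858 + 303 \left(-34 - 70\right) = 145858 + 303 \left(-104\right) = 145858 - 31512 = 114346$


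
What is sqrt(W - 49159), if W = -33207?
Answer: I*sqrt(82366) ≈ 286.99*I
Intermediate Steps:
sqrt(W - 49159) = sqrt(-33207 - 49159) = sqrt(-82366) = I*sqrt(82366)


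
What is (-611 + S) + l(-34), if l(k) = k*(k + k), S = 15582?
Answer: 17283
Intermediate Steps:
l(k) = 2*k**2 (l(k) = k*(2*k) = 2*k**2)
(-611 + S) + l(-34) = (-611 + 15582) + 2*(-34)**2 = 14971 + 2*1156 = 14971 + 2312 = 17283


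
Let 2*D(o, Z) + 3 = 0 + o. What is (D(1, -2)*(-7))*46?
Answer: 322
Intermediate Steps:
D(o, Z) = -3/2 + o/2 (D(o, Z) = -3/2 + (0 + o)/2 = -3/2 + o/2)
(D(1, -2)*(-7))*46 = ((-3/2 + (½)*1)*(-7))*46 = ((-3/2 + ½)*(-7))*46 = -1*(-7)*46 = 7*46 = 322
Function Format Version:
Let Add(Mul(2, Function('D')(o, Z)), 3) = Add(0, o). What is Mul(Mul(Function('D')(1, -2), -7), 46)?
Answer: 322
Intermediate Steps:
Function('D')(o, Z) = Add(Rational(-3, 2), Mul(Rational(1, 2), o)) (Function('D')(o, Z) = Add(Rational(-3, 2), Mul(Rational(1, 2), Add(0, o))) = Add(Rational(-3, 2), Mul(Rational(1, 2), o)))
Mul(Mul(Function('D')(1, -2), -7), 46) = Mul(Mul(Add(Rational(-3, 2), Mul(Rational(1, 2), 1)), -7), 46) = Mul(Mul(Add(Rational(-3, 2), Rational(1, 2)), -7), 46) = Mul(Mul(-1, -7), 46) = Mul(7, 46) = 322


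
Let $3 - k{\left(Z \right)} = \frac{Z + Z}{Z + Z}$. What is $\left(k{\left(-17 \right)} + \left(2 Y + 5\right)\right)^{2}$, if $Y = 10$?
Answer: $729$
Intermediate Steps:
$k{\left(Z \right)} = 2$ ($k{\left(Z \right)} = 3 - \frac{Z + Z}{Z + Z} = 3 - \frac{2 Z}{2 Z} = 3 - 2 Z \frac{1}{2 Z} = 3 - 1 = 2$)
$\left(k{\left(-17 \right)} + \left(2 Y + 5\right)\right)^{2} = \left(2 + \left(2 \cdot 10 + 5\right)\right)^{2} = \left(2 + \left(20 + 5\right)\right)^{2} = \left(2 + 25\right)^{2} = 27^{2} = 729$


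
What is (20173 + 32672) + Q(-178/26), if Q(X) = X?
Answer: 686896/13 ≈ 52838.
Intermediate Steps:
(20173 + 32672) + Q(-178/26) = (20173 + 32672) - 178/26 = 52845 - 178*1/26 = 52845 - 89/13 = 686896/13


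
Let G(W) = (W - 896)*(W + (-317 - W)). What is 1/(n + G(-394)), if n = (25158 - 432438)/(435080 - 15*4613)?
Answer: 73177/29924189154 ≈ 2.4454e-6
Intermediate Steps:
G(W) = 284032 - 317*W (G(W) = (-896 + W)*(-317) = 284032 - 317*W)
n = -81456/73177 (n = -407280/(435080 - 69195) = -407280/365885 = -407280*1/365885 = -81456/73177 ≈ -1.1131)
1/(n + G(-394)) = 1/(-81456/73177 + (284032 - 317*(-394))) = 1/(-81456/73177 + (284032 + 124898)) = 1/(-81456/73177 + 408930) = 1/(29924189154/73177) = 73177/29924189154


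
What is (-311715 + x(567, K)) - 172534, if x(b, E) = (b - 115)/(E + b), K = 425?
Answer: -120093639/248 ≈ -4.8425e+5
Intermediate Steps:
x(b, E) = (-115 + b)/(E + b)
(-311715 + x(567, K)) - 172534 = (-311715 + (-115 + 567)/(425 + 567)) - 172534 = (-311715 + 452/992) - 172534 = (-311715 + (1/992)*452) - 172534 = (-311715 + 113/248) - 172534 = -77305207/248 - 172534 = -120093639/248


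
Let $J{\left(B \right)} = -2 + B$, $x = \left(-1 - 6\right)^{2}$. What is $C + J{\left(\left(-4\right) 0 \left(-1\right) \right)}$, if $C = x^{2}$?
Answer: $2399$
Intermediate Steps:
$x = 49$ ($x = \left(-7\right)^{2} = 49$)
$C = 2401$ ($C = 49^{2} = 2401$)
$C + J{\left(\left(-4\right) 0 \left(-1\right) \right)} = 2401 - \left(2 - \left(-4\right) 0 \left(-1\right)\right) = 2401 + \left(-2 + 0 \left(-1\right)\right) = 2401 + \left(-2 + 0\right) = 2401 - 2 = 2399$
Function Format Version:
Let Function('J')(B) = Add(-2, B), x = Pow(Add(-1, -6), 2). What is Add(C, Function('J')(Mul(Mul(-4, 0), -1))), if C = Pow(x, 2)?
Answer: 2399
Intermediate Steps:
x = 49 (x = Pow(-7, 2) = 49)
C = 2401 (C = Pow(49, 2) = 2401)
Add(C, Function('J')(Mul(Mul(-4, 0), -1))) = Add(2401, Add(-2, Mul(Mul(-4, 0), -1))) = Add(2401, Add(-2, Mul(0, -1))) = Add(2401, Add(-2, 0)) = Add(2401, -2) = 2399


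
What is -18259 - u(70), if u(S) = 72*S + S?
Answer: -23369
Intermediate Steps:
u(S) = 73*S
-18259 - u(70) = -18259 - 73*70 = -18259 - 1*5110 = -18259 - 5110 = -23369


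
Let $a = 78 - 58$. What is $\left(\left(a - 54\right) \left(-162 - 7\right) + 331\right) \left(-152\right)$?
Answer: $-923704$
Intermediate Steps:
$a = 20$ ($a = 78 - 58 = 20$)
$\left(\left(a - 54\right) \left(-162 - 7\right) + 331\right) \left(-152\right) = \left(\left(20 - 54\right) \left(-162 - 7\right) + 331\right) \left(-152\right) = \left(\left(-34\right) \left(-169\right) + 331\right) \left(-152\right) = \left(5746 + 331\right) \left(-152\right) = 6077 \left(-152\right) = -923704$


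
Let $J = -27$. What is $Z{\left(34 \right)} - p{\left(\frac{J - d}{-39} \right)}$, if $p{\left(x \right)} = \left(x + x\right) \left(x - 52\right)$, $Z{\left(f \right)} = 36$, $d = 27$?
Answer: $\frac{29772}{169} \approx 176.17$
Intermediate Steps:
$p{\left(x \right)} = 2 x \left(-52 + x\right)$
$Z{\left(34 \right)} - p{\left(\frac{J - d}{-39} \right)} = 36 - 2 \frac{-27 - 27}{-39} \left(-52 + \frac{-27 - 27}{-39}\right) = 36 - 2 \left(-27 - 27\right) \left(- \frac{1}{39}\right) \left(-52 + \left(-27 - 27\right) \left(- \frac{1}{39}\right)\right) = 36 - 2 \left(\left(-54\right) \left(- \frac{1}{39}\right)\right) \left(-52 - - \frac{18}{13}\right) = 36 - 2 \cdot \frac{18}{13} \left(-52 + \frac{18}{13}\right) = 36 - 2 \cdot \frac{18}{13} \left(- \frac{658}{13}\right) = 36 - - \frac{23688}{169} = 36 + \frac{23688}{169} = \frac{29772}{169}$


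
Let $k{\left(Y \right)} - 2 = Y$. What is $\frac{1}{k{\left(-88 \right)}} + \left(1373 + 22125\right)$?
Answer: $\frac{2020827}{86} \approx 23498.0$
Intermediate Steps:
$k{\left(Y \right)} = 2 + Y$
$\frac{1}{k{\left(-88 \right)}} + \left(1373 + 22125\right) = \frac{1}{2 - 88} + \left(1373 + 22125\right) = \frac{1}{-86} + 23498 = - \frac{1}{86} + 23498 = \frac{2020827}{86}$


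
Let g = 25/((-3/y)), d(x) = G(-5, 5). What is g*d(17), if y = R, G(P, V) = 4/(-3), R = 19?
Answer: 1900/9 ≈ 211.11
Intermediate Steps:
G(P, V) = -4/3 (G(P, V) = 4*(-⅓) = -4/3)
d(x) = -4/3
y = 19
g = -475/3 (g = 25/((-3/19)) = 25/((-3*1/19)) = 25/(-3/19) = 25*(-19/3) = -475/3 ≈ -158.33)
g*d(17) = -475/3*(-4/3) = 1900/9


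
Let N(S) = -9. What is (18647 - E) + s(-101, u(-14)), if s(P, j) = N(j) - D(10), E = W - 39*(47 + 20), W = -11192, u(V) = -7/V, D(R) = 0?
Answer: 32443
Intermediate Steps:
E = -13805 (E = -11192 - 39*(47 + 20) = -11192 - 39*67 = -11192 - 2613 = -13805)
s(P, j) = -9 (s(P, j) = -9 - 1*0 = -9 + 0 = -9)
(18647 - E) + s(-101, u(-14)) = (18647 - 1*(-13805)) - 9 = (18647 + 13805) - 9 = 32452 - 9 = 32443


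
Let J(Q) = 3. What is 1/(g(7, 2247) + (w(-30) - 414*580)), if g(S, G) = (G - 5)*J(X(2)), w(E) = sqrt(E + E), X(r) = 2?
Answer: -38899/9078793216 - I*sqrt(15)/27236379648 ≈ -4.2846e-6 - 1.422e-10*I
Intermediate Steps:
w(E) = sqrt(2)*sqrt(E) (w(E) = sqrt(2*E) = sqrt(2)*sqrt(E))
g(S, G) = -15 + 3*G (g(S, G) = (G - 5)*3 = (-5 + G)*3 = -15 + 3*G)
1/(g(7, 2247) + (w(-30) - 414*580)) = 1/((-15 + 3*2247) + (sqrt(2)*sqrt(-30) - 414*580)) = 1/((-15 + 6741) + (sqrt(2)*(I*sqrt(30)) - 240120)) = 1/(6726 + (2*I*sqrt(15) - 240120)) = 1/(6726 + (-240120 + 2*I*sqrt(15))) = 1/(-233394 + 2*I*sqrt(15))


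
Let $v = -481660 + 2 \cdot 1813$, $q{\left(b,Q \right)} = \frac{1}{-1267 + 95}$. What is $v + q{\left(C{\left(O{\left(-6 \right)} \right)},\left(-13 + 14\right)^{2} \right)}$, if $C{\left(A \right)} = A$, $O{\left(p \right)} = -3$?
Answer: $- \frac{560255849}{1172} \approx -4.7803 \cdot 10^{5}$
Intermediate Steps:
$q{\left(b,Q \right)} = - \frac{1}{1172}$ ($q{\left(b,Q \right)} = \frac{1}{-1172} = - \frac{1}{1172}$)
$v = -478034$ ($v = -481660 + 3626 = -478034$)
$v + q{\left(C{\left(O{\left(-6 \right)} \right)},\left(-13 + 14\right)^{2} \right)} = -478034 - \frac{1}{1172} = - \frac{560255849}{1172}$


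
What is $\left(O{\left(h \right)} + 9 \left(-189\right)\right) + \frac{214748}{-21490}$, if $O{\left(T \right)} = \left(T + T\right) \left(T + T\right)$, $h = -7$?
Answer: $- \frac{16278599}{10745} \approx -1515.0$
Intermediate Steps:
$O{\left(T \right)} = 4 T^{2}$ ($O{\left(T \right)} = 2 T 2 T = 4 T^{2}$)
$\left(O{\left(h \right)} + 9 \left(-189\right)\right) + \frac{214748}{-21490} = \left(4 \left(-7\right)^{2} + 9 \left(-189\right)\right) + \frac{214748}{-21490} = \left(4 \cdot 49 - 1701\right) + 214748 \left(- \frac{1}{21490}\right) = \left(196 - 1701\right) - \frac{107374}{10745} = -1505 - \frac{107374}{10745} = - \frac{16278599}{10745}$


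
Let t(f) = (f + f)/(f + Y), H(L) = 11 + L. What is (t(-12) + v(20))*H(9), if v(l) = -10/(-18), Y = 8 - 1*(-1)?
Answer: 1540/9 ≈ 171.11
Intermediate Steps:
Y = 9 (Y = 8 + 1 = 9)
v(l) = 5/9 (v(l) = -10*(-1/18) = 5/9)
t(f) = 2*f/(9 + f) (t(f) = (f + f)/(f + 9) = (2*f)/(9 + f) = 2*f/(9 + f))
(t(-12) + v(20))*H(9) = (2*(-12)/(9 - 12) + 5/9)*(11 + 9) = (2*(-12)/(-3) + 5/9)*20 = (2*(-12)*(-⅓) + 5/9)*20 = (8 + 5/9)*20 = (77/9)*20 = 1540/9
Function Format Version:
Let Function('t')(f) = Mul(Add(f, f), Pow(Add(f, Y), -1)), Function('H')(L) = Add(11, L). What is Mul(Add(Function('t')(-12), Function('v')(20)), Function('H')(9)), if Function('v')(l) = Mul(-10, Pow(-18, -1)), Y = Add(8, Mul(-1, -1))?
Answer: Rational(1540, 9) ≈ 171.11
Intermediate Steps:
Y = 9 (Y = Add(8, 1) = 9)
Function('v')(l) = Rational(5, 9) (Function('v')(l) = Mul(-10, Rational(-1, 18)) = Rational(5, 9))
Function('t')(f) = Mul(2, f, Pow(Add(9, f), -1)) (Function('t')(f) = Mul(Add(f, f), Pow(Add(f, 9), -1)) = Mul(Mul(2, f), Pow(Add(9, f), -1)) = Mul(2, f, Pow(Add(9, f), -1)))
Mul(Add(Function('t')(-12), Function('v')(20)), Function('H')(9)) = Mul(Add(Mul(2, -12, Pow(Add(9, -12), -1)), Rational(5, 9)), Add(11, 9)) = Mul(Add(Mul(2, -12, Pow(-3, -1)), Rational(5, 9)), 20) = Mul(Add(Mul(2, -12, Rational(-1, 3)), Rational(5, 9)), 20) = Mul(Add(8, Rational(5, 9)), 20) = Mul(Rational(77, 9), 20) = Rational(1540, 9)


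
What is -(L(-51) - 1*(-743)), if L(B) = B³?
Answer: 131908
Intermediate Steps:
-(L(-51) - 1*(-743)) = -((-51)³ - 1*(-743)) = -(-132651 + 743) = -1*(-131908) = 131908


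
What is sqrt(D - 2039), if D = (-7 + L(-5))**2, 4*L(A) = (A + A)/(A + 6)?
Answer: I*sqrt(7795)/2 ≈ 44.145*I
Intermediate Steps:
L(A) = A/(2*(6 + A)) (L(A) = ((A + A)/(A + 6))/4 = ((2*A)/(6 + A))/4 = (2*A/(6 + A))/4 = A/(2*(6 + A)))
D = 361/4 (D = (-7 + (1/2)*(-5)/(6 - 5))**2 = (-7 + (1/2)*(-5)/1)**2 = (-7 + (1/2)*(-5)*1)**2 = (-7 - 5/2)**2 = (-19/2)**2 = 361/4 ≈ 90.250)
sqrt(D - 2039) = sqrt(361/4 - 2039) = sqrt(-7795/4) = I*sqrt(7795)/2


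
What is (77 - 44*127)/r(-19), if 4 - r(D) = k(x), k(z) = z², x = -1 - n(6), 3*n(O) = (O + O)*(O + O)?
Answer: 1837/799 ≈ 2.2991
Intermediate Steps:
n(O) = 4*O²/3 (n(O) = ((O + O)*(O + O))/3 = ((2*O)*(2*O))/3 = (4*O²)/3 = 4*O²/3)
x = -49 (x = -1 - 4*6²/3 = -1 - 4*36/3 = -1 - 1*48 = -1 - 48 = -49)
r(D) = -2397 (r(D) = 4 - 1*(-49)² = 4 - 1*2401 = 4 - 2401 = -2397)
(77 - 44*127)/r(-19) = (77 - 44*127)/(-2397) = (77 - 5588)*(-1/2397) = -5511*(-1/2397) = 1837/799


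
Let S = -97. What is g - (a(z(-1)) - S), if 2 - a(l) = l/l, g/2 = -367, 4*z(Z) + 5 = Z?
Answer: -832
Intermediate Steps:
z(Z) = -5/4 + Z/4
g = -734 (g = 2*(-367) = -734)
a(l) = 1 (a(l) = 2 - l/l = 2 - 1*1 = 2 - 1 = 1)
g - (a(z(-1)) - S) = -734 - (1 - 1*(-97)) = -734 - (1 + 97) = -734 - 1*98 = -734 - 98 = -832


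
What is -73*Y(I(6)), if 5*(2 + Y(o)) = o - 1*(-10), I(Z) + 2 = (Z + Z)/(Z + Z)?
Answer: 73/5 ≈ 14.600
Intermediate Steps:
I(Z) = -1 (I(Z) = -2 + (Z + Z)/(Z + Z) = -2 + (2*Z)/((2*Z)) = -2 + (2*Z)*(1/(2*Z)) = -2 + 1 = -1)
Y(o) = o/5 (Y(o) = -2 + (o - 1*(-10))/5 = -2 + (o + 10)/5 = -2 + (10 + o)/5 = -2 + (2 + o/5) = o/5)
-73*Y(I(6)) = -73*(-1)/5 = -73*(-1/5) = 73/5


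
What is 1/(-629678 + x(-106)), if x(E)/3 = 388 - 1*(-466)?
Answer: -1/627116 ≈ -1.5946e-6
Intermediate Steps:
x(E) = 2562 (x(E) = 3*(388 - 1*(-466)) = 3*(388 + 466) = 3*854 = 2562)
1/(-629678 + x(-106)) = 1/(-629678 + 2562) = 1/(-627116) = -1/627116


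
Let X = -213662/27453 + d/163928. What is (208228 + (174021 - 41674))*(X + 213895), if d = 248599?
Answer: 109275391277409045775/1500105128 ≈ 7.2845e+10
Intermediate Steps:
X = -28200395989/4500315384 (X = -213662/27453 + 248599/163928 = -28200395989/4500315384 ≈ -6.2663)
(208228 + (174021 - 41674))*(X + 213895) = (208228 + (174021 - 41674))*(-28200395989/4500315384 + 213895) = (208228 + 132347)*(962566758664691/4500315384) = 340575*(962566758664691/4500315384) = 109275391277409045775/1500105128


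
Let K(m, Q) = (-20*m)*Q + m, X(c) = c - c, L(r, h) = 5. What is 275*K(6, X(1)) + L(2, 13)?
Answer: 1655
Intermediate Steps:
X(c) = 0
K(m, Q) = m - 20*Q*m (K(m, Q) = -20*Q*m + m = m - 20*Q*m)
275*K(6, X(1)) + L(2, 13) = 275*(6*(1 - 20*0)) + 5 = 275*(6*(1 + 0)) + 5 = 275*(6*1) + 5 = 275*6 + 5 = 1650 + 5 = 1655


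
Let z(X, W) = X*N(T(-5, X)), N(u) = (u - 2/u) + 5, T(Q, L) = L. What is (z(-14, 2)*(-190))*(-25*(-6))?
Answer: -3534000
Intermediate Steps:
N(u) = 5 + u - 2/u
z(X, W) = X*(5 + X - 2/X)
(z(-14, 2)*(-190))*(-25*(-6)) = ((-2 - 14*(5 - 14))*(-190))*(-25*(-6)) = ((-2 - 14*(-9))*(-190))*150 = ((-2 + 126)*(-190))*150 = (124*(-190))*150 = -23560*150 = -3534000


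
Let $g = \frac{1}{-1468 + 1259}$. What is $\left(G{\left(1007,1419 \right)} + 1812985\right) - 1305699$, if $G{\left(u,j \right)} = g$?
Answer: $\frac{106022773}{209} \approx 5.0729 \cdot 10^{5}$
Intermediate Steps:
$g = - \frac{1}{209}$ ($g = \frac{1}{-209} = - \frac{1}{209} \approx -0.0047847$)
$G{\left(u,j \right)} = - \frac{1}{209}$
$\left(G{\left(1007,1419 \right)} + 1812985\right) - 1305699 = \left(- \frac{1}{209} + 1812985\right) - 1305699 = \frac{378913864}{209} - 1305699 = \frac{106022773}{209}$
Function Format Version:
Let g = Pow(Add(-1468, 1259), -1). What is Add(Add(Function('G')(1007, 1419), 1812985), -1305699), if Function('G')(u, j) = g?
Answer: Rational(106022773, 209) ≈ 5.0729e+5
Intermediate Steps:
g = Rational(-1, 209) (g = Pow(-209, -1) = Rational(-1, 209) ≈ -0.0047847)
Function('G')(u, j) = Rational(-1, 209)
Add(Add(Function('G')(1007, 1419), 1812985), -1305699) = Add(Add(Rational(-1, 209), 1812985), -1305699) = Add(Rational(378913864, 209), -1305699) = Rational(106022773, 209)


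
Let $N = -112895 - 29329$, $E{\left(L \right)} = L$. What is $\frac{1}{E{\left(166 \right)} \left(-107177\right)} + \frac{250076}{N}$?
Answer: $- \frac{556149723407}{316295189196} \approx -1.7583$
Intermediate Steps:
$N = -142224$ ($N = -112895 - 29329 = -142224$)
$\frac{1}{E{\left(166 \right)} \left(-107177\right)} + \frac{250076}{N} = \frac{1}{166 \left(-107177\right)} + \frac{250076}{-142224} = \frac{1}{166} \left(- \frac{1}{107177}\right) + 250076 \left(- \frac{1}{142224}\right) = - \frac{1}{17791382} - \frac{62519}{35556} = - \frac{556149723407}{316295189196}$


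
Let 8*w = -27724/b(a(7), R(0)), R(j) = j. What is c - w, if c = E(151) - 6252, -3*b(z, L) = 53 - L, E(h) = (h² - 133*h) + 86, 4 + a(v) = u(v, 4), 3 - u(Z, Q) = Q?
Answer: -386281/106 ≈ -3644.2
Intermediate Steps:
u(Z, Q) = 3 - Q
a(v) = -5 (a(v) = -4 + (3 - 1*4) = -4 + (3 - 4) = -4 - 1 = -5)
E(h) = 86 + h² - 133*h
b(z, L) = -53/3 + L/3 (b(z, L) = -(53 - L)/3 = -53/3 + L/3)
c = -3448 (c = (86 + 151² - 133*151) - 6252 = (86 + 22801 - 20083) - 6252 = 2804 - 6252 = -3448)
w = 20793/106 (w = (-27724/(-53/3 + (⅓)*0))/8 = (-27724/(-53/3 + 0))/8 = (-27724/(-53/3))/8 = (-27724*(-3/53))/8 = (⅛)*(83172/53) = 20793/106 ≈ 196.16)
c - w = -3448 - 1*20793/106 = -3448 - 20793/106 = -386281/106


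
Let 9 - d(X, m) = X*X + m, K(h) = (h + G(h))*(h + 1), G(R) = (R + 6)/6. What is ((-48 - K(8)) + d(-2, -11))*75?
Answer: -9375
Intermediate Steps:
G(R) = 1 + R/6 (G(R) = (6 + R)*(⅙) = 1 + R/6)
K(h) = (1 + h)*(1 + 7*h/6) (K(h) = (h + (1 + h/6))*(h + 1) = (1 + 7*h/6)*(1 + h) = (1 + h)*(1 + 7*h/6))
d(X, m) = 9 - m - X² (d(X, m) = 9 - (X*X + m) = 9 - (X² + m) = 9 - (m + X²) = 9 + (-m - X²) = 9 - m - X²)
((-48 - K(8)) + d(-2, -11))*75 = ((-48 - (1 + (7/6)*8² + (13/6)*8)) + (9 - 1*(-11) - 1*(-2)²))*75 = ((-48 - (1 + (7/6)*64 + 52/3)) + (9 + 11 - 1*4))*75 = ((-48 - (1 + 224/3 + 52/3)) + (9 + 11 - 4))*75 = ((-48 - 1*93) + 16)*75 = ((-48 - 93) + 16)*75 = (-141 + 16)*75 = -125*75 = -9375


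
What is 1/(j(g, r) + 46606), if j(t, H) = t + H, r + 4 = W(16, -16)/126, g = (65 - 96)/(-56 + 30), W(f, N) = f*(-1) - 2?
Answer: 182/8481755 ≈ 2.1458e-5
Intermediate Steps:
W(f, N) = -2 - f (W(f, N) = -f - 2 = -2 - f)
g = 31/26 (g = -31/(-26) = -31*(-1/26) = 31/26 ≈ 1.1923)
r = -29/7 (r = -4 + (-2 - 1*16)/126 = -4 + (-2 - 16)*(1/126) = -4 - 18*1/126 = -4 - ⅐ = -29/7 ≈ -4.1429)
j(t, H) = H + t
1/(j(g, r) + 46606) = 1/((-29/7 + 31/26) + 46606) = 1/(-537/182 + 46606) = 1/(8481755/182) = 182/8481755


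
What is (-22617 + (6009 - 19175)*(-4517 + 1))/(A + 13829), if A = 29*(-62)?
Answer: 59435039/12031 ≈ 4940.2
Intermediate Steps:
A = -1798
(-22617 + (6009 - 19175)*(-4517 + 1))/(A + 13829) = (-22617 + (6009 - 19175)*(-4517 + 1))/(-1798 + 13829) = (-22617 - 13166*(-4516))/12031 = (-22617 + 59457656)*(1/12031) = 59435039*(1/12031) = 59435039/12031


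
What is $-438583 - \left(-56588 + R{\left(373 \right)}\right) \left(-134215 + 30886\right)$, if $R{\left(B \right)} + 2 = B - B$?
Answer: $-5847826693$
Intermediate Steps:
$R{\left(B \right)} = -2$ ($R{\left(B \right)} = -2 + \left(B - B\right) = -2 + 0 = -2$)
$-438583 - \left(-56588 + R{\left(373 \right)}\right) \left(-134215 + 30886\right) = -438583 - \left(-56588 - 2\right) \left(-134215 + 30886\right) = -438583 - \left(-56590\right) \left(-103329\right) = -438583 - 5847388110 = -5847826693$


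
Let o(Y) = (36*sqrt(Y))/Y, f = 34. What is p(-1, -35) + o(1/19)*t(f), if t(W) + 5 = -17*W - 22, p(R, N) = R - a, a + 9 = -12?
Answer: 20 - 21780*sqrt(19) ≈ -94917.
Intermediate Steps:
a = -21 (a = -9 - 12 = -21)
p(R, N) = 21 + R (p(R, N) = R - 1*(-21) = R + 21 = 21 + R)
t(W) = -27 - 17*W (t(W) = -5 + (-17*W - 22) = -5 + (-22 - 17*W) = -27 - 17*W)
o(Y) = 36/sqrt(Y)
p(-1, -35) + o(1/19)*t(f) = (21 - 1) + (36/sqrt(1/19))*(-27 - 17*34) = 20 + (36/1/sqrt(19))*(-27 - 578) = 20 + (36*sqrt(19))*(-605) = 20 - 21780*sqrt(19)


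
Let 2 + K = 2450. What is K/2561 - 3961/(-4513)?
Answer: 21191945/11557793 ≈ 1.8336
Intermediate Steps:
K = 2448 (K = -2 + 2450 = 2448)
K/2561 - 3961/(-4513) = 2448/2561 - 3961/(-4513) = 2448*(1/2561) - 3961*(-1/4513) = 2448/2561 + 3961/4513 = 21191945/11557793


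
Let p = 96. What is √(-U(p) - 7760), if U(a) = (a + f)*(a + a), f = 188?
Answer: 4*I*√3893 ≈ 249.58*I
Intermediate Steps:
U(a) = 2*a*(188 + a) (U(a) = (a + 188)*(a + a) = (188 + a)*(2*a) = 2*a*(188 + a))
√(-U(p) - 7760) = √(-2*96*(188 + 96) - 7760) = √(-2*96*284 - 7760) = √(-1*54528 - 7760) = √(-54528 - 7760) = √(-62288) = 4*I*√3893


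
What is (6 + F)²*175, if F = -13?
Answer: 8575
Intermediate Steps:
(6 + F)²*175 = (6 - 13)²*175 = (-7)²*175 = 49*175 = 8575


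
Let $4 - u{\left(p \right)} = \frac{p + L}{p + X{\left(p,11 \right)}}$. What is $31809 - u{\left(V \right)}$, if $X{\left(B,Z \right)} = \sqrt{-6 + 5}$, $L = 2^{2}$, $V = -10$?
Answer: $\frac{3212365}{101} + \frac{6 i}{101} \approx 31806.0 + 0.059406 i$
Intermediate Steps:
$L = 4$
$X{\left(B,Z \right)} = i$ ($X{\left(B,Z \right)} = \sqrt{-1} = i$)
$u{\left(p \right)} = 4 - \frac{4 + p}{i + p}$ ($u{\left(p \right)} = 4 - \frac{p + 4}{p + i} = 4 - \frac{4 + p}{i + p}$)
$31809 - u{\left(V \right)} = 31809 - \frac{-4 + 3 \left(-10\right) + 4 i}{i - 10} = 31809 - \frac{-4 - 30 + 4 i}{-10 + i} = 31809 - \frac{-10 - i}{101} \left(-34 + 4 i\right) = 31809 - \frac{\left(-34 + 4 i\right) \left(-10 - i\right)}{101}$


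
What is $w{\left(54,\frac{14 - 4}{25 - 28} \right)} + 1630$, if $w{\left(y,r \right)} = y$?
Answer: $1684$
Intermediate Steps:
$w{\left(54,\frac{14 - 4}{25 - 28} \right)} + 1630 = 54 + 1630 = 1684$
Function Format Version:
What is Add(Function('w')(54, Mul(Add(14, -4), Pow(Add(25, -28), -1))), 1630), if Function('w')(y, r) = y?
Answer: 1684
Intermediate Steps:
Add(Function('w')(54, Mul(Add(14, -4), Pow(Add(25, -28), -1))), 1630) = Add(54, 1630) = 1684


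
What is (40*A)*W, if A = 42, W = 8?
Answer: 13440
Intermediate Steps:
(40*A)*W = (40*42)*8 = 1680*8 = 13440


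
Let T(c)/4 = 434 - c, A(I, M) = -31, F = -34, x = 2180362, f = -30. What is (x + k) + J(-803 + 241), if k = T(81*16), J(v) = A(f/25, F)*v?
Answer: 2194336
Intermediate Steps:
T(c) = 1736 - 4*c (T(c) = 4*(434 - c) = 1736 - 4*c)
J(v) = -31*v
k = -3448 (k = 1736 - 324*16 = 1736 - 4*1296 = 1736 - 5184 = -3448)
(x + k) + J(-803 + 241) = (2180362 - 3448) - 31*(-803 + 241) = 2176914 - 31*(-562) = 2176914 + 17422 = 2194336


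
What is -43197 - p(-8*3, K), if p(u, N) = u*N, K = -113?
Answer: -45909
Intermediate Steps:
p(u, N) = N*u
-43197 - p(-8*3, K) = -43197 - (-113)*(-8*3) = -43197 - (-113)*(-24) = -43197 - 1*2712 = -43197 - 2712 = -45909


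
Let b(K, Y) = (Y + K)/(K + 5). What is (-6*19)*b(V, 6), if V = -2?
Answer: -152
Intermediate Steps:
b(K, Y) = (K + Y)/(5 + K)
(-6*19)*b(V, 6) = (-6*19)*((-2 + 6)/(5 - 2)) = -114*4/3 = -152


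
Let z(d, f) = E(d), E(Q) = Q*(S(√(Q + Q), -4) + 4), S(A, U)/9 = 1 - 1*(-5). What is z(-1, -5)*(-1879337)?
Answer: 109001546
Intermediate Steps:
S(A, U) = 54 (S(A, U) = 9*(1 - 1*(-5)) = 9*(1 + 5) = 9*6 = 54)
E(Q) = 58*Q (E(Q) = Q*(54 + 4) = Q*58 = 58*Q)
z(d, f) = 58*d
z(-1, -5)*(-1879337) = (58*(-1))*(-1879337) = -58*(-1879337) = 109001546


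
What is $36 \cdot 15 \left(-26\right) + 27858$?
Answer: $13818$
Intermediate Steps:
$36 \cdot 15 \left(-26\right) + 27858 = 540 \left(-26\right) + 27858 = -14040 + 27858 = 13818$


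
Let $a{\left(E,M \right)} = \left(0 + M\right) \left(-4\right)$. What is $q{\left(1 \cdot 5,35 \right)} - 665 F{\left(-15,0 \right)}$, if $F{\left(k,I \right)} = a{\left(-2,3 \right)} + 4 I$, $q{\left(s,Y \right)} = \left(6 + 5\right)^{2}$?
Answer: $8101$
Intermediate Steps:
$a{\left(E,M \right)} = - 4 M$ ($a{\left(E,M \right)} = M \left(-4\right) = - 4 M$)
$q{\left(s,Y \right)} = 121$ ($q{\left(s,Y \right)} = 11^{2} = 121$)
$F{\left(k,I \right)} = -12 + 4 I$ ($F{\left(k,I \right)} = \left(-4\right) 3 + 4 I = -12 + 4 I$)
$q{\left(1 \cdot 5,35 \right)} - 665 F{\left(-15,0 \right)} = 121 - 665 \left(-12 + 4 \cdot 0\right) = 121 - 665 \left(-12 + 0\right) = 121 - -7980 = 121 + 7980 = 8101$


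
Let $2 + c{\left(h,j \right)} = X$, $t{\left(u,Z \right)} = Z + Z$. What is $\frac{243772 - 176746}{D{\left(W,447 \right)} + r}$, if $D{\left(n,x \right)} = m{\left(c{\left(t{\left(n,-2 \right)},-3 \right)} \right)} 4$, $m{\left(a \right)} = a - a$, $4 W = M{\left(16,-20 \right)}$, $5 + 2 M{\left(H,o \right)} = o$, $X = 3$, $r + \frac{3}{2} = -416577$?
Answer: $- \frac{44684}{277719} \approx -0.1609$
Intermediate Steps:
$t{\left(u,Z \right)} = 2 Z$
$r = - \frac{833157}{2}$ ($r = - \frac{3}{2} - 416577 = - \frac{833157}{2} \approx -4.1658 \cdot 10^{5}$)
$M{\left(H,o \right)} = - \frac{5}{2} + \frac{o}{2}$
$c{\left(h,j \right)} = 1$ ($c{\left(h,j \right)} = -2 + 3 = 1$)
$W = - \frac{25}{8}$ ($W = \frac{- \frac{5}{2} + \frac{1}{2} \left(-20\right)}{4} = \frac{- \frac{5}{2} - 10}{4} = \frac{1}{4} \left(- \frac{25}{2}\right) = - \frac{25}{8} \approx -3.125$)
$m{\left(a \right)} = 0$
$D{\left(n,x \right)} = 0$ ($D{\left(n,x \right)} = 0 \cdot 4 = 0$)
$\frac{243772 - 176746}{D{\left(W,447 \right)} + r} = \frac{243772 - 176746}{0 - \frac{833157}{2}} = \frac{67026}{- \frac{833157}{2}} = 67026 \left(- \frac{2}{833157}\right) = - \frac{44684}{277719}$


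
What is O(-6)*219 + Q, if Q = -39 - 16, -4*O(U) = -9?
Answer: 1751/4 ≈ 437.75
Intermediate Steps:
O(U) = 9/4 (O(U) = -¼*(-9) = 9/4)
Q = -55
O(-6)*219 + Q = (9/4)*219 - 55 = 1971/4 - 55 = 1751/4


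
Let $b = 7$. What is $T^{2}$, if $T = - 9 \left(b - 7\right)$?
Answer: $0$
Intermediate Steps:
$T = 0$ ($T = - 9 \left(7 - 7\right) = \left(-9\right) 0 = 0$)
$T^{2} = 0^{2} = 0$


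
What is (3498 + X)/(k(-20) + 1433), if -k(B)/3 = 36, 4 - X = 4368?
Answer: -866/1325 ≈ -0.65358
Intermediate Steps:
X = -4364 (X = 4 - 1*4368 = 4 - 4368 = -4364)
k(B) = -108 (k(B) = -3*36 = -108)
(3498 + X)/(k(-20) + 1433) = (3498 - 4364)/(-108 + 1433) = -866/1325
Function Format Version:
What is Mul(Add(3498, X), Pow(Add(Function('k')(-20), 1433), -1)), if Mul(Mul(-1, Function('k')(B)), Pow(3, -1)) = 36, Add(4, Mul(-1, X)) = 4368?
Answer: Rational(-866, 1325) ≈ -0.65358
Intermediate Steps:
X = -4364 (X = Add(4, Mul(-1, 4368)) = Add(4, -4368) = -4364)
Function('k')(B) = -108 (Function('k')(B) = Mul(-3, 36) = -108)
Mul(Add(3498, X), Pow(Add(Function('k')(-20), 1433), -1)) = Mul(Add(3498, -4364), Pow(Add(-108, 1433), -1)) = Mul(-866, Pow(1325, -1)) = Mul(-866, Rational(1, 1325)) = Rational(-866, 1325)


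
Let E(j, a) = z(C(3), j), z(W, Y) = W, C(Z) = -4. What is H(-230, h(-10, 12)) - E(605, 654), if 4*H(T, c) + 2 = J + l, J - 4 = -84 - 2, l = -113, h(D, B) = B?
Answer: -181/4 ≈ -45.250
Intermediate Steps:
E(j, a) = -4
J = -82 (J = 4 + (-84 - 2) = 4 - 86 = -82)
H(T, c) = -197/4 (H(T, c) = -½ + (-82 - 113)/4 = -½ + (¼)*(-195) = -½ - 195/4 = -197/4)
H(-230, h(-10, 12)) - E(605, 654) = -197/4 - 1*(-4) = -197/4 + 4 = -181/4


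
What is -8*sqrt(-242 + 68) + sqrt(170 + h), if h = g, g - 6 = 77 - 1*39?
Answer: sqrt(214) - 8*I*sqrt(174) ≈ 14.629 - 105.53*I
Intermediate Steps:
g = 44 (g = 6 + (77 - 1*39) = 6 + (77 - 39) = 6 + 38 = 44)
h = 44
-8*sqrt(-242 + 68) + sqrt(170 + h) = -8*sqrt(-242 + 68) + sqrt(170 + 44) = -8*I*sqrt(174) + sqrt(214) = sqrt(214) - 8*I*sqrt(174)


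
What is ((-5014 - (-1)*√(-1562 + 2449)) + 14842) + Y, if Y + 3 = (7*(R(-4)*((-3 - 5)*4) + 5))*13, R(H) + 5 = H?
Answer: 36488 + √887 ≈ 36518.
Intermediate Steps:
R(H) = -5 + H
Y = 26660 (Y = -3 + (7*((-5 - 4)*((-3 - 5)*4) + 5))*13 = -3 + (7*(-(-72)*4 + 5))*13 = -3 + (7*(-9*(-32) + 5))*13 = -3 + (7*(288 + 5))*13 = -3 + (7*293)*13 = -3 + 2051*13 = -3 + 26663 = 26660)
((-5014 - (-1)*√(-1562 + 2449)) + 14842) + Y = ((-5014 - (-1)*√(-1562 + 2449)) + 14842) + 26660 = ((-5014 - (-1)*√887) + 14842) + 26660 = ((-5014 + √887) + 14842) + 26660 = (9828 + √887) + 26660 = 36488 + √887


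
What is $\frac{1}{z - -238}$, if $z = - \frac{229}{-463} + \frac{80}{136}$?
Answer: $\frac{7871}{1881821} \approx 0.0041827$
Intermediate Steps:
$z = \frac{8523}{7871}$ ($z = \left(-229\right) \left(- \frac{1}{463}\right) + 80 \cdot \frac{1}{136} = \frac{229}{463} + \frac{10}{17} = \frac{8523}{7871} \approx 1.0828$)
$\frac{1}{z - -238} = \frac{1}{\frac{8523}{7871} - -238} = \frac{1}{\frac{8523}{7871} + \left(-120 + 358\right)} = \frac{1}{\frac{8523}{7871} + 238} = \frac{1}{\frac{1881821}{7871}} = \frac{7871}{1881821}$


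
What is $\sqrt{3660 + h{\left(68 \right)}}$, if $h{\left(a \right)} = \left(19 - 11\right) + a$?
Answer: $2 \sqrt{934} \approx 61.123$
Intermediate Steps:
$h{\left(a \right)} = 8 + a$
$\sqrt{3660 + h{\left(68 \right)}} = \sqrt{3660 + \left(8 + 68\right)} = \sqrt{3660 + 76} = \sqrt{3736} = 2 \sqrt{934}$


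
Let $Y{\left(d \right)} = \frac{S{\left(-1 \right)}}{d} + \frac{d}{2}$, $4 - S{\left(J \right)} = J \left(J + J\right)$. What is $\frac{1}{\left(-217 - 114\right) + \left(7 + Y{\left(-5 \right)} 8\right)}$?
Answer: $- \frac{5}{1736} \approx -0.0028802$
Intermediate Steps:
$S{\left(J \right)} = 4 - 2 J^{2}$ ($S{\left(J \right)} = 4 - J \left(J + J\right) = 4 - J 2 J = 4 - 2 J^{2}$)
$Y{\left(d \right)} = \frac{d}{2} + \frac{2}{d}$ ($Y{\left(d \right)} = \frac{4 - 2 \left(-1\right)^{2}}{d} + \frac{d}{2} = \frac{4 - 2}{d} + d \frac{1}{2} = \frac{4 - 2}{d} + \frac{d}{2} = \frac{2}{d} + \frac{d}{2} = \frac{d}{2} + \frac{2}{d}$)
$\frac{1}{\left(-217 - 114\right) + \left(7 + Y{\left(-5 \right)} 8\right)} = \frac{1}{\left(-217 - 114\right) + \left(7 + \left(\frac{1}{2} \left(-5\right) + \frac{2}{-5}\right) 8\right)} = \frac{1}{-331 + \left(7 + \left(- \frac{5}{2} + 2 \left(- \frac{1}{5}\right)\right) 8\right)} = \frac{1}{-331 + \left(7 + \left(- \frac{5}{2} - \frac{2}{5}\right) 8\right)} = \frac{1}{-331 + \left(7 - \frac{116}{5}\right)} = \frac{1}{-331 - \frac{81}{5}} = \frac{1}{- \frac{1736}{5}} = - \frac{5}{1736}$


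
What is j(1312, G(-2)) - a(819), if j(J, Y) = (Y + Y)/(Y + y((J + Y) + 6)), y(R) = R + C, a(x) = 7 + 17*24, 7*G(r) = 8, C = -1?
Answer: -3832509/9235 ≈ -415.00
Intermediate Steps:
G(r) = 8/7 (G(r) = (1/7)*8 = 8/7)
a(x) = 415 (a(x) = 7 + 408 = 415)
y(R) = -1 + R (y(R) = R - 1 = -1 + R)
j(J, Y) = 2*Y/(5 + J + 2*Y) (j(J, Y) = (Y + Y)/(Y + (-1 + ((J + Y) + 6))) = (2*Y)/(Y + (-1 + (6 + J + Y))) = (2*Y)/(Y + (5 + J + Y)) = (2*Y)/(5 + J + 2*Y) = 2*Y/(5 + J + 2*Y))
j(1312, G(-2)) - a(819) = 2*(8/7)/(5 + 1312 + 2*(8/7)) - 1*415 = 2*(8/7)/(5 + 1312 + 16/7) - 415 = 2*(8/7)/(9235/7) - 415 = 2*(8/7)*(7/9235) - 415 = 16/9235 - 415 = -3832509/9235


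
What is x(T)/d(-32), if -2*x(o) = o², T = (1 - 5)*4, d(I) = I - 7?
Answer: 128/39 ≈ 3.2821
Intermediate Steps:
d(I) = -7 + I
T = -16 (T = -4*4 = -16)
x(o) = -o²/2
x(T)/d(-32) = (-½*(-16)²)/(-7 - 32) = -½*256/(-39) = -128*(-1/39) = 128/39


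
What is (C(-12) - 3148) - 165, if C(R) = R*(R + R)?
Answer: -3025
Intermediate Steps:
C(R) = 2*R² (C(R) = R*(2*R) = 2*R²)
(C(-12) - 3148) - 165 = (2*(-12)² - 3148) - 165 = (2*144 - 3148) - 165 = (288 - 3148) - 165 = -2860 - 165 = -3025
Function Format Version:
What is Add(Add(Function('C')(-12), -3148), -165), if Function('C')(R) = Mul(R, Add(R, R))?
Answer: -3025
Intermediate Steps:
Function('C')(R) = Mul(2, Pow(R, 2)) (Function('C')(R) = Mul(R, Mul(2, R)) = Mul(2, Pow(R, 2)))
Add(Add(Function('C')(-12), -3148), -165) = Add(Add(Mul(2, Pow(-12, 2)), -3148), -165) = Add(Add(Mul(2, 144), -3148), -165) = Add(Add(288, -3148), -165) = Add(-2860, -165) = -3025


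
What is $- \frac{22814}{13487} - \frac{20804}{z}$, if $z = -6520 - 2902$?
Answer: $\frac{4687860}{9076751} \approx 0.51647$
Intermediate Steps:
$z = -9422$ ($z = -6520 - 2902 = -9422$)
$- \frac{22814}{13487} - \frac{20804}{z} = - \frac{22814}{13487} - \frac{20804}{-9422} = \left(-22814\right) \frac{1}{13487} - - \frac{1486}{673} = - \frac{22814}{13487} + \frac{1486}{673} = \frac{4687860}{9076751}$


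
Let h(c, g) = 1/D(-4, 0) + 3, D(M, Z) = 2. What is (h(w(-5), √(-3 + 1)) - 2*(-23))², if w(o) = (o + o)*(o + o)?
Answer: 9801/4 ≈ 2450.3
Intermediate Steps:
w(o) = 4*o² (w(o) = (2*o)*(2*o) = 4*o²)
h(c, g) = 7/2 (h(c, g) = 1/2 + 3 = ½ + 3 = 7/2)
(h(w(-5), √(-3 + 1)) - 2*(-23))² = (7/2 - 2*(-23))² = (7/2 + 46)² = (99/2)² = 9801/4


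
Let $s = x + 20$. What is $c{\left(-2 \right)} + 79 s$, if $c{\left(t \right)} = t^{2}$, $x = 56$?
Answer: $6008$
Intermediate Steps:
$s = 76$ ($s = 56 + 20 = 76$)
$c{\left(-2 \right)} + 79 s = \left(-2\right)^{2} + 79 \cdot 76 = 4 + 6004 = 6008$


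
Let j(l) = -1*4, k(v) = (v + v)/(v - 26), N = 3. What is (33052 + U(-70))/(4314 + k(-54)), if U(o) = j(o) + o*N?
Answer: 16840/2213 ≈ 7.6096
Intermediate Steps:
k(v) = 2*v/(-26 + v) (k(v) = (2*v)/(-26 + v) = 2*v/(-26 + v))
j(l) = -4
U(o) = -4 + 3*o (U(o) = -4 + o*3 = -4 + 3*o)
(33052 + U(-70))/(4314 + k(-54)) = (33052 + (-4 + 3*(-70)))/(4314 + 2*(-54)/(-26 - 54)) = (33052 + (-4 - 210))/(4314 + 2*(-54)/(-80)) = (33052 - 214)/(4314 + 2*(-54)*(-1/80)) = 32838/(4314 + 27/20) = 32838/(86307/20) = 32838*(20/86307) = 16840/2213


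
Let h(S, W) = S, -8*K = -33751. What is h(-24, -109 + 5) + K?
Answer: 33559/8 ≈ 4194.9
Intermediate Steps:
K = 33751/8 (K = -⅛*(-33751) = 33751/8 ≈ 4218.9)
h(-24, -109 + 5) + K = -24 + 33751/8 = 33559/8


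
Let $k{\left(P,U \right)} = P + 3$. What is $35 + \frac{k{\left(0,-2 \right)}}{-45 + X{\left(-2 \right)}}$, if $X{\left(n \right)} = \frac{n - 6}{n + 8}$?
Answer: $\frac{4856}{139} \approx 34.935$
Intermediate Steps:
$k{\left(P,U \right)} = 3 + P$
$X{\left(n \right)} = \frac{-6 + n}{8 + n}$
$35 + \frac{k{\left(0,-2 \right)}}{-45 + X{\left(-2 \right)}} = 35 + \frac{3 + 0}{-45 + \frac{-6 - 2}{8 - 2}} = 35 + \frac{1}{-45 + \frac{1}{6} \left(-8\right)} 3 = 35 + \frac{1}{-45 - \frac{4}{3}} \cdot 3 = 35 + \frac{1}{- \frac{139}{3}} \cdot 3 = 35 - \frac{9}{139} = \frac{4856}{139}$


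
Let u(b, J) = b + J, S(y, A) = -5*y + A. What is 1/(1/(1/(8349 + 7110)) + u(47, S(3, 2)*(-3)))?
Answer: 1/15545 ≈ 6.4329e-5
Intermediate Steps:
S(y, A) = A - 5*y
u(b, J) = J + b
1/(1/(1/(8349 + 7110)) + u(47, S(3, 2)*(-3))) = 1/(1/(1/(8349 + 7110)) + ((2 - 5*3)*(-3) + 47)) = 1/(1/(1/15459) + ((2 - 15)*(-3) + 47)) = 1/(1/(1/15459) + (-13*(-3) + 47)) = 1/(15459 + (39 + 47)) = 1/(15459 + 86) = 1/15545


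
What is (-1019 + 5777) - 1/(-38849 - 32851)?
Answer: 341148601/71700 ≈ 4758.0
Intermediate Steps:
(-1019 + 5777) - 1/(-38849 - 32851) = 4758 - 1/(-71700) = 4758 - 1*(-1/71700) = 4758 + 1/71700 = 341148601/71700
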